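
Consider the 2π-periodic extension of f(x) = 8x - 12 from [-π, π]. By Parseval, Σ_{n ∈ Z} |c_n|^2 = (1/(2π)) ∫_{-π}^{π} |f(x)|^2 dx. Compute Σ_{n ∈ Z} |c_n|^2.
Σ |c_n|^2 = 64π^2/3 + 144

Expand and integrate term by term over [-π, π]:
  ∫ (8x)^2 dx = 64·(2π^3/3); ∫ 2·8·(-12)·x dx = 0 (odd integrand); ∫ (-12)^2 dx = 144·2π.
So (1/(2π)) ∫_{-π}^{π} (8x - 12)^2 dx = 64π^2/3 + 144 = 64π^2/3 + 144.
Parseval ⇒ Σ |c_n|^2 = 64π^2/3 + 144.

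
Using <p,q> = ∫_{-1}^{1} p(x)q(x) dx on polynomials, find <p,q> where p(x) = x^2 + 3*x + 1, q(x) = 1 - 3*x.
<p,q> = -10/3

Expand the product: p(x)·q(x) = -3*x^3 - 8*x^2 + 1.
∫_{-1}^{1} of each monomial x^k gives [2/(k+1) if k even, 0 if k odd]. Integrating term-by-term (or equivalently evaluating the antiderivative F(x) = -3*x^4/4 - 8*x^3/3 + x at the endpoints):
  F(1) − F(−1) = -29/12 − (11/12) = -10/3.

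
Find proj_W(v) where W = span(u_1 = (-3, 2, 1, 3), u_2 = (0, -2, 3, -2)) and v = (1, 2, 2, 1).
proj_W(v) = (-17/19, 20/57, 2/3, 37/57)

Set up U = [u_1 | ... | u_2] ∈ R^(4×2). The projector onto W = col(U) is P = U (U^T U)^(-1) U^T.
Compute U^T U =
  [23, -7]
  [-7, 17],
and U^T v = (6, 0).
Solve U^T U · c = U^T v for the coefficients: c = (17/57, 7/57). The projection is proj_W(v) = U c.
Check: (v - proj_W(v)) · u_1 = 0  (should be 0).
Check: (v - proj_W(v)) · u_2 = 0  (should be 0).
Result: proj_W(v) = (-17/19, 20/57, 2/3, 37/57).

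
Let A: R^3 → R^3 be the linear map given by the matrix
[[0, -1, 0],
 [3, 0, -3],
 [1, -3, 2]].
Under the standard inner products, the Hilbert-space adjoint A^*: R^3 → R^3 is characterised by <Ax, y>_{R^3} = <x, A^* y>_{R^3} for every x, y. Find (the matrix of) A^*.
A^* = A^T =
[[0, 3, 1],
 [-1, 0, -3],
 [0, -3, 2]]

For real matrices with standard dot products, the defining identity <Ax, y> = <x, A^* y> gives (Ax)^T y = x^T (A^*) y, i.e. x^T A^T y = x^T (A^*) y. Since this holds for all x, y, we must have A^* = A^T. Therefore
A^* =
[[0, 3, 1],
 [-1, 0, -3],
 [0, -3, 2]].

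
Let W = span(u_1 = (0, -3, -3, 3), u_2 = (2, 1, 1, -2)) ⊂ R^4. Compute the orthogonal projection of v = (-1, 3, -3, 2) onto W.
proj_W(v) = (-10/7, -3/7, -3/7, 8/7)

Set up U = [u_1 | ... | u_2] ∈ R^(4×2). The projector onto W = col(U) is P = U (U^T U)^(-1) U^T.
Compute U^T U =
  [27, -12]
  [-12, 10],
and U^T v = (6, -6).
Solve U^T U · c = U^T v for the coefficients: c = (-2/21, -5/7). The projection is proj_W(v) = U c.
Check: (v - proj_W(v)) · u_1 = 0  (should be 0).
Check: (v - proj_W(v)) · u_2 = 0  (should be 0).
Result: proj_W(v) = (-10/7, -3/7, -3/7, 8/7).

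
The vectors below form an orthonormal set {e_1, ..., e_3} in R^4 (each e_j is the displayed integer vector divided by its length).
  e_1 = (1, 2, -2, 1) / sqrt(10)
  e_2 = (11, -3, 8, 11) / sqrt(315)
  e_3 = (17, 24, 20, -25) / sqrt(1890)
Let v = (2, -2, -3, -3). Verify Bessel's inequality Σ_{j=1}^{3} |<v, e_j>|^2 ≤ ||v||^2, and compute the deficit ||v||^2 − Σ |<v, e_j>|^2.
Σ |<v, e_j>|^2 = 374/135; ||v||^2 = 26; deficit = 3136/135

Write each e_j = u_j / sqrt(<u_j, u_j>) where u_j is the displayed integer vector. Then <v, e_j> = <v, u_j> / sqrt(<u_j, u_j>), so |<v, e_j>|^2 = <v, u_j>^2 / <u_j, u_j>.
Coefficients: <v, e_1> = 1/sqrt(10), <v, e_2> = -29/sqrt(315), <v, e_3> = 1/sqrt(1890).
Square and sum: Σ |<v, e_j>|^2 = 374/135.
Compute ||v||^2 = v·v = 26.
Deficit = 26 − 374/135 = 3136/135 ≥ 0, confirming Bessel's inequality. (The deficit equals ||v − Σ <v,e_j> e_j||^2, the squared distance from v to span{e_j}.)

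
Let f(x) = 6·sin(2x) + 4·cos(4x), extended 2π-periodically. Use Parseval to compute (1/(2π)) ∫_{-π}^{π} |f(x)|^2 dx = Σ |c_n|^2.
Σ |c_n|^2 = 26

Expand |f|^2 and use orthogonality of {sin(nx), cos(mx)} on [-π, π]:
  ∫_{-π}^{π} sin(nx)^2 dx = π, ∫ cos(mx)^2 dx = π, and cross terms integrate to 0.
So ∫_{-π}^{π} f(x)^2 dx = 6^2 · π + 4^2 · π = (36 + 16)π.
Divide by 2π: (36 + 16)/2 = 26.
By Parseval, this equals Σ |c_n|^2.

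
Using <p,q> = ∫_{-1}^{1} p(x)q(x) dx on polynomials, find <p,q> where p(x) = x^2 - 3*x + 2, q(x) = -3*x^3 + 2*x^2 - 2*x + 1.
<p,q> = 236/15

Expand the product: p(x)·q(x) = -3*x^5 + 11*x^4 - 14*x^3 + 11*x^2 - 7*x + 2.
∫_{-1}^{1} of each monomial x^k gives [2/(k+1) if k even, 0 if k odd]. Integrating term-by-term (or equivalently evaluating the antiderivative F(x) = -x^6/2 + 11*x^5/5 - 7*x^4/2 + 11*x^3/3 - 7*x^2/2 + 2*x at the endpoints):
  F(1) − F(−1) = 11/30 − (-461/30) = 236/15.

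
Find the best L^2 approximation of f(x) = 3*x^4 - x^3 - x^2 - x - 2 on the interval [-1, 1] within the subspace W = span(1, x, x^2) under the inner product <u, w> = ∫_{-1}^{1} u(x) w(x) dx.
g(x) = 11*x^2/7 - 8*x/5 - 79/35

The best approximation g ∈ W is the orthogonal projection of f onto W. Writing g = a_0 + a_1 x + a_2 x^2, the coefficients solve the normal equations G · a = b where
  G_{ij} = <φ_i, φ_j> and b_i = <f, φ_i>, with φ_0 = 1, φ_1 = x, φ_2 = x^2.
G =
  [2, 0, 2/3]
  [0, 2/3, 0]
  [2/3, 0, 2/5],
b = (-52/15, -16/15, -92/105).
Solving gives a_0 = -79/35, a_1 = -8/5, a_2 = 11/7, so
  g(x) = 11*x^2/7 - 8*x/5 - 79/35.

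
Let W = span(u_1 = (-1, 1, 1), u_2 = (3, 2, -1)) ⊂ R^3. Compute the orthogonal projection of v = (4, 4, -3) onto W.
proj_W(v) = (185/38, 65/19, -59/38)

Set up U = [u_1 | ... | u_2] ∈ R^(3×2). The projector onto W = col(U) is P = U (U^T U)^(-1) U^T.
Compute U^T U =
  [3, -2]
  [-2, 14],
and U^T v = (-3, 23).
Solve U^T U · c = U^T v for the coefficients: c = (2/19, 63/38). The projection is proj_W(v) = U c.
Check: (v - proj_W(v)) · u_1 = 0  (should be 0).
Check: (v - proj_W(v)) · u_2 = 0  (should be 0).
Result: proj_W(v) = (185/38, 65/19, -59/38).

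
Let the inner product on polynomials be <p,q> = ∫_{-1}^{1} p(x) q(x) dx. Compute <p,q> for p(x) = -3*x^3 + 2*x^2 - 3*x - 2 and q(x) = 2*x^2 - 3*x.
<p,q> = 128/15

Expand the product: p(x)·q(x) = -6*x^5 + 13*x^4 - 12*x^3 + 5*x^2 + 6*x.
∫_{-1}^{1} of each monomial x^k gives [2/(k+1) if k even, 0 if k odd]. Integrating term-by-term (or equivalently evaluating the antiderivative F(x) = -x^6 + 13*x^5/5 - 3*x^4 + 5*x^3/3 + 3*x^2 at the endpoints):
  F(1) − F(−1) = 49/15 − (-79/15) = 128/15.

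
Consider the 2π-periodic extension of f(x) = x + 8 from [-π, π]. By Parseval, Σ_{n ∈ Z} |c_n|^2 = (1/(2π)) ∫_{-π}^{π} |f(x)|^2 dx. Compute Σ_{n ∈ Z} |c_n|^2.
Σ |c_n|^2 = π^2/3 + 64

Expand and integrate term by term over [-π, π]:
  ∫ (x)^2 dx = 1·(2π^3/3); ∫ 2·1·(8)·x dx = 0 (odd integrand); ∫ 8^2 dx = 64·2π.
So (1/(2π)) ∫_{-π}^{π} (x + 8)^2 dx = 1π^2/3 + 64 = π^2/3 + 64.
Parseval ⇒ Σ |c_n|^2 = π^2/3 + 64.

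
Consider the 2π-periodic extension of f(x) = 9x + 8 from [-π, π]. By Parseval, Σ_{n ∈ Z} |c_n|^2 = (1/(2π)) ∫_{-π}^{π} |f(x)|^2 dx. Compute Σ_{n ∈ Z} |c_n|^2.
Σ |c_n|^2 = 27π^2 + 64

Expand and integrate term by term over [-π, π]:
  ∫ (9x)^2 dx = 81·(2π^3/3); ∫ 2·9·(8)·x dx = 0 (odd integrand); ∫ 8^2 dx = 64·2π.
So (1/(2π)) ∫_{-π}^{π} (9x + 8)^2 dx = 81π^2/3 + 64 = 27π^2 + 64.
Parseval ⇒ Σ |c_n|^2 = 27π^2 + 64.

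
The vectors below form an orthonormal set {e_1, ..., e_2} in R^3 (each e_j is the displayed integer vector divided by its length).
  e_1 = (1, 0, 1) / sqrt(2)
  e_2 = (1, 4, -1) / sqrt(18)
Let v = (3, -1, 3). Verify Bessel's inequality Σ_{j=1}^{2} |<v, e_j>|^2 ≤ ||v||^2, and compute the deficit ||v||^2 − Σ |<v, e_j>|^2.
Σ |<v, e_j>|^2 = 170/9; ||v||^2 = 19; deficit = 1/9

Write each e_j = u_j / sqrt(<u_j, u_j>) where u_j is the displayed integer vector. Then <v, e_j> = <v, u_j> / sqrt(<u_j, u_j>), so |<v, e_j>|^2 = <v, u_j>^2 / <u_j, u_j>.
Coefficients: <v, e_1> = 6/sqrt(2), <v, e_2> = -4/sqrt(18).
Square and sum: Σ |<v, e_j>|^2 = 170/9.
Compute ||v||^2 = v·v = 19.
Deficit = 19 − 170/9 = 1/9 ≥ 0, confirming Bessel's inequality. (The deficit equals ||v − Σ <v,e_j> e_j||^2, the squared distance from v to span{e_j}.)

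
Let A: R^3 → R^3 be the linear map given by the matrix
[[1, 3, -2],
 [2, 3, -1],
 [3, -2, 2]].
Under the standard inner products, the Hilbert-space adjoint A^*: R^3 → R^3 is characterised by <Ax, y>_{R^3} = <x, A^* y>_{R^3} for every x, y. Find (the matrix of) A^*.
A^* = A^T =
[[1, 2, 3],
 [3, 3, -2],
 [-2, -1, 2]]

For real matrices with standard dot products, the defining identity <Ax, y> = <x, A^* y> gives (Ax)^T y = x^T (A^*) y, i.e. x^T A^T y = x^T (A^*) y. Since this holds for all x, y, we must have A^* = A^T. Therefore
A^* =
[[1, 2, 3],
 [3, 3, -2],
 [-2, -1, 2]].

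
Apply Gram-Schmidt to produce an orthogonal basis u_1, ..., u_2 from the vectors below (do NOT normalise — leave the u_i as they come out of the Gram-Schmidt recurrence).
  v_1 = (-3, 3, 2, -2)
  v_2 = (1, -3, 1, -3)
Orthogonal basis:
  u_1 = (-3, 3, 2, -2)
  u_2 = (7/13, -33/13, 17/13, -43/13)

Apply the Gram-Schmidt recurrence
  u_1 = v_1
  u_i = v_i − Σ_{j<i} ((v_i · u_j) / (u_j · u_j)) · u_j.

Step by step this gives:
  u_1 = (-3, 3, 2, -2)
  u_2 = (7/13, -33/13, 17/13, -43/13)

Orthogonality check:
  u_2 · u_1 = 0 (should be 0)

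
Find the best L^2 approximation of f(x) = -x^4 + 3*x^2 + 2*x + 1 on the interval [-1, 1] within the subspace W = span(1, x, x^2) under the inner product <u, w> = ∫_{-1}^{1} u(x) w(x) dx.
g(x) = 15*x^2/7 + 2*x + 38/35

The best approximation g ∈ W is the orthogonal projection of f onto W. Writing g = a_0 + a_1 x + a_2 x^2, the coefficients solve the normal equations G · a = b where
  G_{ij} = <φ_i, φ_j> and b_i = <f, φ_i>, with φ_0 = 1, φ_1 = x, φ_2 = x^2.
G =
  [2, 0, 2/3]
  [0, 2/3, 0]
  [2/3, 0, 2/5],
b = (18/5, 4/3, 166/105).
Solving gives a_0 = 38/35, a_1 = 2, a_2 = 15/7, so
  g(x) = 15*x^2/7 + 2*x + 38/35.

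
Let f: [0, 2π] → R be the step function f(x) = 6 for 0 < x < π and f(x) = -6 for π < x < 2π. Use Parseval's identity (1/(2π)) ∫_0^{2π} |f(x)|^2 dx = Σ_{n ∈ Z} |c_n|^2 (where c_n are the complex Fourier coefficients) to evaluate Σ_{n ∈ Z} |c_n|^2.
Σ |c_n|^2 = 36

Parseval equates the L^2 energy of f (normalised by 1/(2π)) with the ℓ^2 sum of its Fourier coefficients: (1/(2π)) ∫_0^{2π} |f|^2 = Σ |c_n|^2.
Compute the left side: (1/(2π)) [∫_0^π 6^2 dx + ∫_π^{2π} (-6)^2 dx] = (1/(2π)) · (36π + 36π) = (36 + 36)/2 = 36.
So Σ_{n ∈ Z} |c_n|^2 = 36.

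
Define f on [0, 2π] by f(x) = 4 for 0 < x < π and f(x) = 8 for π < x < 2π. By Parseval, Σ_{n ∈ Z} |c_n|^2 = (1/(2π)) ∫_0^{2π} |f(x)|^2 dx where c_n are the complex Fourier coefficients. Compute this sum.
Σ |c_n|^2 = 40

Parseval equates the L^2 energy of f (normalised by 1/(2π)) with the ℓ^2 sum of its Fourier coefficients: (1/(2π)) ∫_0^{2π} |f|^2 = Σ |c_n|^2.
Compute the left side: (1/(2π)) [∫_0^π 4^2 dx + ∫_π^{2π} 8^2 dx] = (1/(2π)) · (16π + 64π) = (16 + 64)/2 = 40.
So Σ_{n ∈ Z} |c_n|^2 = 40.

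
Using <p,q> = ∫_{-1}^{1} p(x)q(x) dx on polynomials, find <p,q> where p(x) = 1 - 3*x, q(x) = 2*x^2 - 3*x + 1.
<p,q> = 28/3

Expand the product: p(x)·q(x) = -6*x^3 + 11*x^2 - 6*x + 1.
∫_{-1}^{1} of each monomial x^k gives [2/(k+1) if k even, 0 if k odd]. Integrating term-by-term (or equivalently evaluating the antiderivative F(x) = -3*x^4/2 + 11*x^3/3 - 3*x^2 + x at the endpoints):
  F(1) − F(−1) = 1/6 − (-55/6) = 28/3.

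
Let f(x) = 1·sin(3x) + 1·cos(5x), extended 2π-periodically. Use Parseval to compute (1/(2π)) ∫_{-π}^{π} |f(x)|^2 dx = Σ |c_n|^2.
Σ |c_n|^2 = 1

Expand |f|^2 and use orthogonality of {sin(nx), cos(mx)} on [-π, π]:
  ∫_{-π}^{π} sin(nx)^2 dx = π, ∫ cos(mx)^2 dx = π, and cross terms integrate to 0.
So ∫_{-π}^{π} f(x)^2 dx = 1^2 · π + 1^2 · π = (1 + 1)π.
Divide by 2π: (1 + 1)/2 = 1.
By Parseval, this equals Σ |c_n|^2.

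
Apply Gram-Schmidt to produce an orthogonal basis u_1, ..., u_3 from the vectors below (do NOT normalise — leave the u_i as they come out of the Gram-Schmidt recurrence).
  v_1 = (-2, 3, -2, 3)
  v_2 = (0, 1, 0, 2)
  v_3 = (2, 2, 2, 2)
Orthogonal basis:
  u_1 = (-2, 3, -2, 3)
  u_2 = (9/13, -1/26, 9/13, 25/26)
  u_3 = (30/49, 80/49, 30/49, -40/49)

Apply the Gram-Schmidt recurrence
  u_1 = v_1
  u_i = v_i − Σ_{j<i} ((v_i · u_j) / (u_j · u_j)) · u_j.

Step by step this gives:
  u_1 = (-2, 3, -2, 3)
  u_2 = (9/13, -1/26, 9/13, 25/26)
  u_3 = (30/49, 80/49, 30/49, -40/49)

Orthogonality check:
  u_2 · u_1 = 0 (should be 0)
  u_3 · u_1 = 0 (should be 0)
  u_3 · u_2 = 0 (should be 0)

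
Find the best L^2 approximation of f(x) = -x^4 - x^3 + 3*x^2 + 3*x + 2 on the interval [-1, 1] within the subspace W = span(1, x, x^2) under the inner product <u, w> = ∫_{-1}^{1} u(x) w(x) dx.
g(x) = 15*x^2/7 + 12*x/5 + 73/35

The best approximation g ∈ W is the orthogonal projection of f onto W. Writing g = a_0 + a_1 x + a_2 x^2, the coefficients solve the normal equations G · a = b where
  G_{ij} = <φ_i, φ_j> and b_i = <f, φ_i>, with φ_0 = 1, φ_1 = x, φ_2 = x^2.
G =
  [2, 0, 2/3]
  [0, 2/3, 0]
  [2/3, 0, 2/5],
b = (28/5, 8/5, 236/105).
Solving gives a_0 = 73/35, a_1 = 12/5, a_2 = 15/7, so
  g(x) = 15*x^2/7 + 12*x/5 + 73/35.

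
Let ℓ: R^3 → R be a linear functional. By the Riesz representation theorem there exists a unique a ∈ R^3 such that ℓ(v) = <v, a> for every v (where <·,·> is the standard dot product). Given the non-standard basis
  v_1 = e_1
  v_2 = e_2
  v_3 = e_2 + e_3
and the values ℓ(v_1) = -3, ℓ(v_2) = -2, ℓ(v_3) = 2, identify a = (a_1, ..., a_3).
a = (-3, -2, 4)

Write a = (a_1, ..., a_3) in the standard basis. For each basis vector v_i, ℓ(v_i) = <v_i, a> is a linear equation in the a_j's. Collect the n equations into a matrix system V a = ℓ, where row i of V is v_i (expressed in the standard basis). Since V is invertible (lower-triangular with 1s on the diagonal, up to permutation), solve by back-substitution:
  V =
[[1, 0, 0],
 [0, 1, 0],
 [0, 1, 1]]
  V a = (-3, -2, 2)
Solving gives a = (-3, -2, 4).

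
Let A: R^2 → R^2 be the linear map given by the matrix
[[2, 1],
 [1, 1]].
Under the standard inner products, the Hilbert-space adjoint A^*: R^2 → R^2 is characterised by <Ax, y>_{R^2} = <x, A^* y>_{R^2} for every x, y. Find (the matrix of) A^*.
A^* = A^T =
[[2, 1],
 [1, 1]]

For real matrices with standard dot products, the defining identity <Ax, y> = <x, A^* y> gives (Ax)^T y = x^T (A^*) y, i.e. x^T A^T y = x^T (A^*) y. Since this holds for all x, y, we must have A^* = A^T. Therefore
A^* =
[[2, 1],
 [1, 1]].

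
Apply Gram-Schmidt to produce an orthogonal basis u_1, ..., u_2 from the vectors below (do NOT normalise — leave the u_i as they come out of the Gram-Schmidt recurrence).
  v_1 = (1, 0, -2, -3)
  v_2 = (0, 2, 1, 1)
Orthogonal basis:
  u_1 = (1, 0, -2, -3)
  u_2 = (5/14, 2, 2/7, -1/14)

Apply the Gram-Schmidt recurrence
  u_1 = v_1
  u_i = v_i − Σ_{j<i} ((v_i · u_j) / (u_j · u_j)) · u_j.

Step by step this gives:
  u_1 = (1, 0, -2, -3)
  u_2 = (5/14, 2, 2/7, -1/14)

Orthogonality check:
  u_2 · u_1 = 0 (should be 0)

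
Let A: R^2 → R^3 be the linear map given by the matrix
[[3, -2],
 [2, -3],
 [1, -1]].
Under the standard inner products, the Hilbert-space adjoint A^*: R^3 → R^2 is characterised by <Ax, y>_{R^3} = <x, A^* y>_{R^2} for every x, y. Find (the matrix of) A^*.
A^* = A^T =
[[3, 2, 1],
 [-2, -3, -1]]

For real matrices with standard dot products, the defining identity <Ax, y> = <x, A^* y> gives (Ax)^T y = x^T (A^*) y, i.e. x^T A^T y = x^T (A^*) y. Since this holds for all x, y, we must have A^* = A^T. Therefore
A^* =
[[3, 2, 1],
 [-2, -3, -1]].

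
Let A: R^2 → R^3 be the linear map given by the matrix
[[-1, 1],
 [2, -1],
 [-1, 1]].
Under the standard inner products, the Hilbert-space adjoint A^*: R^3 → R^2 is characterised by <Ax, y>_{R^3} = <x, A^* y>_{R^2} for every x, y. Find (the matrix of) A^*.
A^* = A^T =
[[-1, 2, -1],
 [1, -1, 1]]

For real matrices with standard dot products, the defining identity <Ax, y> = <x, A^* y> gives (Ax)^T y = x^T (A^*) y, i.e. x^T A^T y = x^T (A^*) y. Since this holds for all x, y, we must have A^* = A^T. Therefore
A^* =
[[-1, 2, -1],
 [1, -1, 1]].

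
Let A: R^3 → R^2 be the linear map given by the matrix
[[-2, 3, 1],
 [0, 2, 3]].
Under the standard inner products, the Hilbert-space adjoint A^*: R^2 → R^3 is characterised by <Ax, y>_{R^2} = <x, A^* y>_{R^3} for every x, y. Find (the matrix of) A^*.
A^* = A^T =
[[-2, 0],
 [3, 2],
 [1, 3]]

For real matrices with standard dot products, the defining identity <Ax, y> = <x, A^* y> gives (Ax)^T y = x^T (A^*) y, i.e. x^T A^T y = x^T (A^*) y. Since this holds for all x, y, we must have A^* = A^T. Therefore
A^* =
[[-2, 0],
 [3, 2],
 [1, 3]].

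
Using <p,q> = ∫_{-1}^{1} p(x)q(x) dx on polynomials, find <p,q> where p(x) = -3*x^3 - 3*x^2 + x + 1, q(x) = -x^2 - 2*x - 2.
<p,q> = 8/5

Expand the product: p(x)·q(x) = 3*x^5 + 9*x^4 + 11*x^3 + 3*x^2 - 4*x - 2.
∫_{-1}^{1} of each monomial x^k gives [2/(k+1) if k even, 0 if k odd]. Integrating term-by-term (or equivalently evaluating the antiderivative F(x) = x^6/2 + 9*x^5/5 + 11*x^4/4 + x^3 - 2*x^2 - 2*x at the endpoints):
  F(1) − F(−1) = 41/20 − (9/20) = 8/5.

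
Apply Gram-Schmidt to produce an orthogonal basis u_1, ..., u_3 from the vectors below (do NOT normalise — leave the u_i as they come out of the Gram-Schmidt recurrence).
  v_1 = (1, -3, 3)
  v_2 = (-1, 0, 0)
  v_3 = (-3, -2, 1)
Orthogonal basis:
  u_1 = (1, -3, 3)
  u_2 = (-18/19, -3/19, 3/19)
  u_3 = (0, -1/2, -1/2)

Apply the Gram-Schmidt recurrence
  u_1 = v_1
  u_i = v_i − Σ_{j<i} ((v_i · u_j) / (u_j · u_j)) · u_j.

Step by step this gives:
  u_1 = (1, -3, 3)
  u_2 = (-18/19, -3/19, 3/19)
  u_3 = (0, -1/2, -1/2)

Orthogonality check:
  u_2 · u_1 = 0 (should be 0)
  u_3 · u_1 = 0 (should be 0)
  u_3 · u_2 = 0 (should be 0)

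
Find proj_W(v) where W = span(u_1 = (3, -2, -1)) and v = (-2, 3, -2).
proj_W(v) = (-15/7, 10/7, 5/7)

Set up U = [u_1 | ... | u_1] ∈ R^(3×1). The projector onto W = col(U) is P = U (U^T U)^(-1) U^T.
Compute U^T U =
  [14],
and U^T v = (-10).
Solve U^T U · c = U^T v for the coefficients: c = (-5/7). The projection is proj_W(v) = U c.
Check: (v - proj_W(v)) · u_1 = 0  (should be 0).
Result: proj_W(v) = (-15/7, 10/7, 5/7).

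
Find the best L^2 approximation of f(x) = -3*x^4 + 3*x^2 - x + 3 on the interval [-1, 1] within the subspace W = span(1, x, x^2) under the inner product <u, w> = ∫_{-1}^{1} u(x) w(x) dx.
g(x) = 3*x^2/7 - x + 114/35

The best approximation g ∈ W is the orthogonal projection of f onto W. Writing g = a_0 + a_1 x + a_2 x^2, the coefficients solve the normal equations G · a = b where
  G_{ij} = <φ_i, φ_j> and b_i = <f, φ_i>, with φ_0 = 1, φ_1 = x, φ_2 = x^2.
G =
  [2, 0, 2/3]
  [0, 2/3, 0]
  [2/3, 0, 2/5],
b = (34/5, -2/3, 82/35).
Solving gives a_0 = 114/35, a_1 = -1, a_2 = 3/7, so
  g(x) = 3*x^2/7 - x + 114/35.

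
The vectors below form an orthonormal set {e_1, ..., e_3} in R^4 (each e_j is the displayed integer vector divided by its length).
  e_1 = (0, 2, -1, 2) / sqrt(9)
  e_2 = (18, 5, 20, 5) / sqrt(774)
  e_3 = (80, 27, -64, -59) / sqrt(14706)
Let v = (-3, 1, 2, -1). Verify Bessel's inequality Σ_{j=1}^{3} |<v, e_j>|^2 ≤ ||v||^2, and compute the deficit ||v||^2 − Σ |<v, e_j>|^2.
Σ |<v, e_j>|^2 = 116/19; ||v||^2 = 15; deficit = 169/19

Write each e_j = u_j / sqrt(<u_j, u_j>) where u_j is the displayed integer vector. Then <v, e_j> = <v, u_j> / sqrt(<u_j, u_j>), so |<v, e_j>|^2 = <v, u_j>^2 / <u_j, u_j>.
Coefficients: <v, e_1> = -2/sqrt(9), <v, e_2> = -14/sqrt(774), <v, e_3> = -282/sqrt(14706).
Square and sum: Σ |<v, e_j>|^2 = 116/19.
Compute ||v||^2 = v·v = 15.
Deficit = 15 − 116/19 = 169/19 ≥ 0, confirming Bessel's inequality. (The deficit equals ||v − Σ <v,e_j> e_j||^2, the squared distance from v to span{e_j}.)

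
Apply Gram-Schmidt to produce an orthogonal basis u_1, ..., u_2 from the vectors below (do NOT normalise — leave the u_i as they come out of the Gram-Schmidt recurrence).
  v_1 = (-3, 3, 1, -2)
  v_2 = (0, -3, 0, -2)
Orthogonal basis:
  u_1 = (-3, 3, 1, -2)
  u_2 = (-15/23, -54/23, 5/23, -56/23)

Apply the Gram-Schmidt recurrence
  u_1 = v_1
  u_i = v_i − Σ_{j<i} ((v_i · u_j) / (u_j · u_j)) · u_j.

Step by step this gives:
  u_1 = (-3, 3, 1, -2)
  u_2 = (-15/23, -54/23, 5/23, -56/23)

Orthogonality check:
  u_2 · u_1 = 0 (should be 0)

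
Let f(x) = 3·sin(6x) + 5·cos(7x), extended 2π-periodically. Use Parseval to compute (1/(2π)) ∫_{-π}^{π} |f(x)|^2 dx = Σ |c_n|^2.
Σ |c_n|^2 = 17

Expand |f|^2 and use orthogonality of {sin(nx), cos(mx)} on [-π, π]:
  ∫_{-π}^{π} sin(nx)^2 dx = π, ∫ cos(mx)^2 dx = π, and cross terms integrate to 0.
So ∫_{-π}^{π} f(x)^2 dx = 3^2 · π + 5^2 · π = (9 + 25)π.
Divide by 2π: (9 + 25)/2 = 17.
By Parseval, this equals Σ |c_n|^2.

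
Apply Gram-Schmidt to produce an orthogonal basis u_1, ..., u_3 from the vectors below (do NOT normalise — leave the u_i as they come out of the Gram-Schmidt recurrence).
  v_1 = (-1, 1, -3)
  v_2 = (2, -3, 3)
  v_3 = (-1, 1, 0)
Orthogonal basis:
  u_1 = (-1, 1, -3)
  u_2 = (8/11, -19/11, -9/11)
  u_3 = (-9/23, -9/46, 3/46)

Apply the Gram-Schmidt recurrence
  u_1 = v_1
  u_i = v_i − Σ_{j<i} ((v_i · u_j) / (u_j · u_j)) · u_j.

Step by step this gives:
  u_1 = (-1, 1, -3)
  u_2 = (8/11, -19/11, -9/11)
  u_3 = (-9/23, -9/46, 3/46)

Orthogonality check:
  u_2 · u_1 = 0 (should be 0)
  u_3 · u_1 = 0 (should be 0)
  u_3 · u_2 = 0 (should be 0)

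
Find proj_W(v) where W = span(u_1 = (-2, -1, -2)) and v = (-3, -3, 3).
proj_W(v) = (-2/3, -1/3, -2/3)

Set up U = [u_1 | ... | u_1] ∈ R^(3×1). The projector onto W = col(U) is P = U (U^T U)^(-1) U^T.
Compute U^T U =
  [9],
and U^T v = (3).
Solve U^T U · c = U^T v for the coefficients: c = (1/3). The projection is proj_W(v) = U c.
Check: (v - proj_W(v)) · u_1 = 0  (should be 0).
Result: proj_W(v) = (-2/3, -1/3, -2/3).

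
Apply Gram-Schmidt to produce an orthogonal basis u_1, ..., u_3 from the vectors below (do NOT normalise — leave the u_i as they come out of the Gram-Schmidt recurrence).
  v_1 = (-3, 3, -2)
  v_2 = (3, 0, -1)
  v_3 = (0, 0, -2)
Orthogonal basis:
  u_1 = (-3, 3, -2)
  u_2 = (45/22, 21/22, -18/11)
  u_3 = (-6/19, -18/19, -18/19)

Apply the Gram-Schmidt recurrence
  u_1 = v_1
  u_i = v_i − Σ_{j<i} ((v_i · u_j) / (u_j · u_j)) · u_j.

Step by step this gives:
  u_1 = (-3, 3, -2)
  u_2 = (45/22, 21/22, -18/11)
  u_3 = (-6/19, -18/19, -18/19)

Orthogonality check:
  u_2 · u_1 = 0 (should be 0)
  u_3 · u_1 = 0 (should be 0)
  u_3 · u_2 = 0 (should be 0)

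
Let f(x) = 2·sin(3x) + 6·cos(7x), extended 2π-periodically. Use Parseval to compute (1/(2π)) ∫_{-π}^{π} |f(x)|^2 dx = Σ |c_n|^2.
Σ |c_n|^2 = 20

Expand |f|^2 and use orthogonality of {sin(nx), cos(mx)} on [-π, π]:
  ∫_{-π}^{π} sin(nx)^2 dx = π, ∫ cos(mx)^2 dx = π, and cross terms integrate to 0.
So ∫_{-π}^{π} f(x)^2 dx = 2^2 · π + 6^2 · π = (4 + 36)π.
Divide by 2π: (4 + 36)/2 = 20.
By Parseval, this equals Σ |c_n|^2.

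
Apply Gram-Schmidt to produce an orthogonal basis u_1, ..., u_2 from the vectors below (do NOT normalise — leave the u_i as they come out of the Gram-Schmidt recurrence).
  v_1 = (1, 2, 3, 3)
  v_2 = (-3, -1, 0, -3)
Orthogonal basis:
  u_1 = (1, 2, 3, 3)
  u_2 = (-55/23, 5/23, 42/23, -27/23)

Apply the Gram-Schmidt recurrence
  u_1 = v_1
  u_i = v_i − Σ_{j<i} ((v_i · u_j) / (u_j · u_j)) · u_j.

Step by step this gives:
  u_1 = (1, 2, 3, 3)
  u_2 = (-55/23, 5/23, 42/23, -27/23)

Orthogonality check:
  u_2 · u_1 = 0 (should be 0)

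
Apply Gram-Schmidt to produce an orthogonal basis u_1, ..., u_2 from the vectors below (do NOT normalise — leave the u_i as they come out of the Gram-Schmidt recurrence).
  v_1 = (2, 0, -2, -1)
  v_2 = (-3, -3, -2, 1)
Orthogonal basis:
  u_1 = (2, 0, -2, -1)
  u_2 = (-7/3, -3, -8/3, 2/3)

Apply the Gram-Schmidt recurrence
  u_1 = v_1
  u_i = v_i − Σ_{j<i} ((v_i · u_j) / (u_j · u_j)) · u_j.

Step by step this gives:
  u_1 = (2, 0, -2, -1)
  u_2 = (-7/3, -3, -8/3, 2/3)

Orthogonality check:
  u_2 · u_1 = 0 (should be 0)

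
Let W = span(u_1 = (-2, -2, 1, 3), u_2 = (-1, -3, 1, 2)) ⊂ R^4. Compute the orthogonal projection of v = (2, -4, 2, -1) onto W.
proj_W(v) = (5/3, -13/3, 2/3, -1)

Set up U = [u_1 | ... | u_2] ∈ R^(4×2). The projector onto W = col(U) is P = U (U^T U)^(-1) U^T.
Compute U^T U =
  [18, 15]
  [15, 15],
and U^T v = (3, 10).
Solve U^T U · c = U^T v for the coefficients: c = (-7/3, 3). The projection is proj_W(v) = U c.
Check: (v - proj_W(v)) · u_1 = 0  (should be 0).
Check: (v - proj_W(v)) · u_2 = 0  (should be 0).
Result: proj_W(v) = (5/3, -13/3, 2/3, -1).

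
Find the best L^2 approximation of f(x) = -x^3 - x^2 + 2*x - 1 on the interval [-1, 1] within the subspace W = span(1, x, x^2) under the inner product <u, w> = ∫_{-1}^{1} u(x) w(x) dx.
g(x) = -x^2 + 7*x/5 - 1

The best approximation g ∈ W is the orthogonal projection of f onto W. Writing g = a_0 + a_1 x + a_2 x^2, the coefficients solve the normal equations G · a = b where
  G_{ij} = <φ_i, φ_j> and b_i = <f, φ_i>, with φ_0 = 1, φ_1 = x, φ_2 = x^2.
G =
  [2, 0, 2/3]
  [0, 2/3, 0]
  [2/3, 0, 2/5],
b = (-8/3, 14/15, -16/15).
Solving gives a_0 = -1, a_1 = 7/5, a_2 = -1, so
  g(x) = -x^2 + 7*x/5 - 1.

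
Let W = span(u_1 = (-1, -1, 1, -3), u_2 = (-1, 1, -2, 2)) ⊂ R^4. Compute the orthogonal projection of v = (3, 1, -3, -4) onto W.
proj_W(v) = (-5/28, -13/28, 17/28, -5/4)

Set up U = [u_1 | ... | u_2] ∈ R^(4×2). The projector onto W = col(U) is P = U (U^T U)^(-1) U^T.
Compute U^T U =
  [12, -8]
  [-8, 10],
and U^T v = (5, -4).
Solve U^T U · c = U^T v for the coefficients: c = (9/28, -1/7). The projection is proj_W(v) = U c.
Check: (v - proj_W(v)) · u_1 = 0  (should be 0).
Check: (v - proj_W(v)) · u_2 = 0  (should be 0).
Result: proj_W(v) = (-5/28, -13/28, 17/28, -5/4).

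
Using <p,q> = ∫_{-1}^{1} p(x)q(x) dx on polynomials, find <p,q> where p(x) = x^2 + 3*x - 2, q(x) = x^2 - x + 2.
<p,q> = -48/5

Expand the product: p(x)·q(x) = x^4 + 2*x^3 - 3*x^2 + 8*x - 4.
∫_{-1}^{1} of each monomial x^k gives [2/(k+1) if k even, 0 if k odd]. Integrating term-by-term (or equivalently evaluating the antiderivative F(x) = x^5/5 + x^4/2 - x^3 + 4*x^2 - 4*x at the endpoints):
  F(1) − F(−1) = -3/10 − (93/10) = -48/5.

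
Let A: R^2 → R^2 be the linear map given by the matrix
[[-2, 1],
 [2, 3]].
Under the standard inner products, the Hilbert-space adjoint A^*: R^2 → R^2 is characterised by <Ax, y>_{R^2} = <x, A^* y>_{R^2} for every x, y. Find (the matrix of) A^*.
A^* = A^T =
[[-2, 2],
 [1, 3]]

For real matrices with standard dot products, the defining identity <Ax, y> = <x, A^* y> gives (Ax)^T y = x^T (A^*) y, i.e. x^T A^T y = x^T (A^*) y. Since this holds for all x, y, we must have A^* = A^T. Therefore
A^* =
[[-2, 2],
 [1, 3]].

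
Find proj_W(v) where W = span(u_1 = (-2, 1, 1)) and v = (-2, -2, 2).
proj_W(v) = (-4/3, 2/3, 2/3)

Set up U = [u_1 | ... | u_1] ∈ R^(3×1). The projector onto W = col(U) is P = U (U^T U)^(-1) U^T.
Compute U^T U =
  [6],
and U^T v = (4).
Solve U^T U · c = U^T v for the coefficients: c = (2/3). The projection is proj_W(v) = U c.
Check: (v - proj_W(v)) · u_1 = 0  (should be 0).
Result: proj_W(v) = (-4/3, 2/3, 2/3).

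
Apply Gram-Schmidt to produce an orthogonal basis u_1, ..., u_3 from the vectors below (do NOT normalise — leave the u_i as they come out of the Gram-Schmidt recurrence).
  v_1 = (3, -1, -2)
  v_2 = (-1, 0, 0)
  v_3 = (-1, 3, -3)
Orthogonal basis:
  u_1 = (3, -1, -2)
  u_2 = (-5/14, -3/14, -3/7)
  u_3 = (0, 18/5, -9/5)

Apply the Gram-Schmidt recurrence
  u_1 = v_1
  u_i = v_i − Σ_{j<i} ((v_i · u_j) / (u_j · u_j)) · u_j.

Step by step this gives:
  u_1 = (3, -1, -2)
  u_2 = (-5/14, -3/14, -3/7)
  u_3 = (0, 18/5, -9/5)

Orthogonality check:
  u_2 · u_1 = 0 (should be 0)
  u_3 · u_1 = 0 (should be 0)
  u_3 · u_2 = 0 (should be 0)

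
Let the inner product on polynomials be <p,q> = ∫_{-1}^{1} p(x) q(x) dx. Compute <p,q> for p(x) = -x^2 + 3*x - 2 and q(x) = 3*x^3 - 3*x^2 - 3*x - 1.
<p,q> = 112/15

Expand the product: p(x)·q(x) = -3*x^5 + 12*x^4 - 12*x^3 - 2*x^2 + 3*x + 2.
∫_{-1}^{1} of each monomial x^k gives [2/(k+1) if k even, 0 if k odd]. Integrating term-by-term (or equivalently evaluating the antiderivative F(x) = -x^6/2 + 12*x^5/5 - 3*x^4 - 2*x^3/3 + 3*x^2/2 + 2*x at the endpoints):
  F(1) − F(−1) = 26/15 − (-86/15) = 112/15.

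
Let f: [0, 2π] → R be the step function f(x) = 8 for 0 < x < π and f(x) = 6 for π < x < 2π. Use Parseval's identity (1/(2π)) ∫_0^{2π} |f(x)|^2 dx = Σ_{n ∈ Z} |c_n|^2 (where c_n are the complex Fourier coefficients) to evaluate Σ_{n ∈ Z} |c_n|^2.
Σ |c_n|^2 = 50

Parseval equates the L^2 energy of f (normalised by 1/(2π)) with the ℓ^2 sum of its Fourier coefficients: (1/(2π)) ∫_0^{2π} |f|^2 = Σ |c_n|^2.
Compute the left side: (1/(2π)) [∫_0^π 8^2 dx + ∫_π^{2π} 6^2 dx] = (1/(2π)) · (64π + 36π) = (64 + 36)/2 = 50.
So Σ_{n ∈ Z} |c_n|^2 = 50.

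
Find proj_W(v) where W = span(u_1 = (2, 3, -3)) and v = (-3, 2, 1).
proj_W(v) = (-3/11, -9/22, 9/22)

Set up U = [u_1 | ... | u_1] ∈ R^(3×1). The projector onto W = col(U) is P = U (U^T U)^(-1) U^T.
Compute U^T U =
  [22],
and U^T v = (-3).
Solve U^T U · c = U^T v for the coefficients: c = (-3/22). The projection is proj_W(v) = U c.
Check: (v - proj_W(v)) · u_1 = 0  (should be 0).
Result: proj_W(v) = (-3/11, -9/22, 9/22).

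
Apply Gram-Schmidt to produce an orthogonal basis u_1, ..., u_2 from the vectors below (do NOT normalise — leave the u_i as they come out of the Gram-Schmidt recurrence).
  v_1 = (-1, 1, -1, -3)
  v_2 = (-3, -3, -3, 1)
Orthogonal basis:
  u_1 = (-1, 1, -1, -3)
  u_2 = (-3, -3, -3, 1)

Apply the Gram-Schmidt recurrence
  u_1 = v_1
  u_i = v_i − Σ_{j<i} ((v_i · u_j) / (u_j · u_j)) · u_j.

Step by step this gives:
  u_1 = (-1, 1, -1, -3)
  u_2 = (-3, -3, -3, 1)

Orthogonality check:
  u_2 · u_1 = 0 (should be 0)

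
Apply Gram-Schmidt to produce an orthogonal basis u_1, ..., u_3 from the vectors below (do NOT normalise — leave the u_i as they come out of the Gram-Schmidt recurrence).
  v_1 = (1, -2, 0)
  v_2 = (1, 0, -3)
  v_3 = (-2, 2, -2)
Orthogonal basis:
  u_1 = (1, -2, 0)
  u_2 = (4/5, 2/5, -3)
  u_3 = (-60/49, -30/49, -20/49)

Apply the Gram-Schmidt recurrence
  u_1 = v_1
  u_i = v_i − Σ_{j<i} ((v_i · u_j) / (u_j · u_j)) · u_j.

Step by step this gives:
  u_1 = (1, -2, 0)
  u_2 = (4/5, 2/5, -3)
  u_3 = (-60/49, -30/49, -20/49)

Orthogonality check:
  u_2 · u_1 = 0 (should be 0)
  u_3 · u_1 = 0 (should be 0)
  u_3 · u_2 = 0 (should be 0)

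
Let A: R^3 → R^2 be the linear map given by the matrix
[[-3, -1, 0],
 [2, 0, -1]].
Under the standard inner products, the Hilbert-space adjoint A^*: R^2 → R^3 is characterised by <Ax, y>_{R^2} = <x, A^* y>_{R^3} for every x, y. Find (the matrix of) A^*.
A^* = A^T =
[[-3, 2],
 [-1, 0],
 [0, -1]]

For real matrices with standard dot products, the defining identity <Ax, y> = <x, A^* y> gives (Ax)^T y = x^T (A^*) y, i.e. x^T A^T y = x^T (A^*) y. Since this holds for all x, y, we must have A^* = A^T. Therefore
A^* =
[[-3, 2],
 [-1, 0],
 [0, -1]].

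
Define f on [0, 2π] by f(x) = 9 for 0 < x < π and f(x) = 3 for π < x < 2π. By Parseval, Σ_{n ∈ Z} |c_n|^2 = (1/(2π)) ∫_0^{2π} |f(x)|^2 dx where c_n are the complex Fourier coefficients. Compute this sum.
Σ |c_n|^2 = 45

Parseval equates the L^2 energy of f (normalised by 1/(2π)) with the ℓ^2 sum of its Fourier coefficients: (1/(2π)) ∫_0^{2π} |f|^2 = Σ |c_n|^2.
Compute the left side: (1/(2π)) [∫_0^π 9^2 dx + ∫_π^{2π} 3^2 dx] = (1/(2π)) · (81π + 9π) = (81 + 9)/2 = 45.
So Σ_{n ∈ Z} |c_n|^2 = 45.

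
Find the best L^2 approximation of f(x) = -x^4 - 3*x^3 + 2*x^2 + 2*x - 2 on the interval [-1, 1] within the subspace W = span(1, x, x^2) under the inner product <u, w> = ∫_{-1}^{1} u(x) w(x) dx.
g(x) = 8*x^2/7 + x/5 - 67/35

The best approximation g ∈ W is the orthogonal projection of f onto W. Writing g = a_0 + a_1 x + a_2 x^2, the coefficients solve the normal equations G · a = b where
  G_{ij} = <φ_i, φ_j> and b_i = <f, φ_i>, with φ_0 = 1, φ_1 = x, φ_2 = x^2.
G =
  [2, 0, 2/3]
  [0, 2/3, 0]
  [2/3, 0, 2/5],
b = (-46/15, 2/15, -86/105).
Solving gives a_0 = -67/35, a_1 = 1/5, a_2 = 8/7, so
  g(x) = 8*x^2/7 + x/5 - 67/35.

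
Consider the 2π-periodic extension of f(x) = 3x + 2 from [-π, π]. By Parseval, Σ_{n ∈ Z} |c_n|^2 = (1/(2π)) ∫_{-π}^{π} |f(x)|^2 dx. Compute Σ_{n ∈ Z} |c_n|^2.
Σ |c_n|^2 = 3π^2 + 4

Expand and integrate term by term over [-π, π]:
  ∫ (3x)^2 dx = 9·(2π^3/3); ∫ 2·3·(2)·x dx = 0 (odd integrand); ∫ 2^2 dx = 4·2π.
So (1/(2π)) ∫_{-π}^{π} (3x + 2)^2 dx = 9π^2/3 + 4 = 3π^2 + 4.
Parseval ⇒ Σ |c_n|^2 = 3π^2 + 4.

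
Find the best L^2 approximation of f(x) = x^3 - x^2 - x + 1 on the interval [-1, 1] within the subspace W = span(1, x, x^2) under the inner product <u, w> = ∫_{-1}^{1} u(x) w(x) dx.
g(x) = -x^2 - 2*x/5 + 1

The best approximation g ∈ W is the orthogonal projection of f onto W. Writing g = a_0 + a_1 x + a_2 x^2, the coefficients solve the normal equations G · a = b where
  G_{ij} = <φ_i, φ_j> and b_i = <f, φ_i>, with φ_0 = 1, φ_1 = x, φ_2 = x^2.
G =
  [2, 0, 2/3]
  [0, 2/3, 0]
  [2/3, 0, 2/5],
b = (4/3, -4/15, 4/15).
Solving gives a_0 = 1, a_1 = -2/5, a_2 = -1, so
  g(x) = -x^2 - 2*x/5 + 1.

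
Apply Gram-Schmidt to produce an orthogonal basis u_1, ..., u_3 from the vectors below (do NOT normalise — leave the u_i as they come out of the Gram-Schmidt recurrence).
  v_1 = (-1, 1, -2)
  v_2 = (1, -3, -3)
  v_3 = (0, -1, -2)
Orthogonal basis:
  u_1 = (-1, 1, -2)
  u_2 = (4/3, -10/3, -7/3)
  u_3 = (-9/110, -1/22, 1/55)

Apply the Gram-Schmidt recurrence
  u_1 = v_1
  u_i = v_i − Σ_{j<i} ((v_i · u_j) / (u_j · u_j)) · u_j.

Step by step this gives:
  u_1 = (-1, 1, -2)
  u_2 = (4/3, -10/3, -7/3)
  u_3 = (-9/110, -1/22, 1/55)

Orthogonality check:
  u_2 · u_1 = 0 (should be 0)
  u_3 · u_1 = 0 (should be 0)
  u_3 · u_2 = 0 (should be 0)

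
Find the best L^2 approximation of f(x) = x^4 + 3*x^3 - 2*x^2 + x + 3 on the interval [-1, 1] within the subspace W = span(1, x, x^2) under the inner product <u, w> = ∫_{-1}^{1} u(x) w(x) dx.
g(x) = -8*x^2/7 + 14*x/5 + 102/35

The best approximation g ∈ W is the orthogonal projection of f onto W. Writing g = a_0 + a_1 x + a_2 x^2, the coefficients solve the normal equations G · a = b where
  G_{ij} = <φ_i, φ_j> and b_i = <f, φ_i>, with φ_0 = 1, φ_1 = x, φ_2 = x^2.
G =
  [2, 0, 2/3]
  [0, 2/3, 0]
  [2/3, 0, 2/5],
b = (76/15, 28/15, 52/35).
Solving gives a_0 = 102/35, a_1 = 14/5, a_2 = -8/7, so
  g(x) = -8*x^2/7 + 14*x/5 + 102/35.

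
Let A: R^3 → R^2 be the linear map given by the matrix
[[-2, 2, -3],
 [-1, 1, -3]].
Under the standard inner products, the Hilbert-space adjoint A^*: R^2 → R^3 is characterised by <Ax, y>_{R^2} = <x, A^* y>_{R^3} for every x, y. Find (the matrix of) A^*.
A^* = A^T =
[[-2, -1],
 [2, 1],
 [-3, -3]]

For real matrices with standard dot products, the defining identity <Ax, y> = <x, A^* y> gives (Ax)^T y = x^T (A^*) y, i.e. x^T A^T y = x^T (A^*) y. Since this holds for all x, y, we must have A^* = A^T. Therefore
A^* =
[[-2, -1],
 [2, 1],
 [-3, -3]].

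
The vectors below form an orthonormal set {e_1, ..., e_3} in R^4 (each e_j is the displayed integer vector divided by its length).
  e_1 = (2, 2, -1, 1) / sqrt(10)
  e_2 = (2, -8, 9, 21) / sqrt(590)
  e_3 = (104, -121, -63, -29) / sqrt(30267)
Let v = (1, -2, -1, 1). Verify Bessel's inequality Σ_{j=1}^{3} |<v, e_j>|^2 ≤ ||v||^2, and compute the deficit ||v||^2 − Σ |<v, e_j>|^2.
Σ |<v, e_j>|^2 = 170/27; ||v||^2 = 7; deficit = 19/27

Write each e_j = u_j / sqrt(<u_j, u_j>) where u_j is the displayed integer vector. Then <v, e_j> = <v, u_j> / sqrt(<u_j, u_j>), so |<v, e_j>|^2 = <v, u_j>^2 / <u_j, u_j>.
Coefficients: <v, e_1> = 0/sqrt(10), <v, e_2> = 30/sqrt(590), <v, e_3> = 380/sqrt(30267).
Square and sum: Σ |<v, e_j>|^2 = 170/27.
Compute ||v||^2 = v·v = 7.
Deficit = 7 − 170/27 = 19/27 ≥ 0, confirming Bessel's inequality. (The deficit equals ||v − Σ <v,e_j> e_j||^2, the squared distance from v to span{e_j}.)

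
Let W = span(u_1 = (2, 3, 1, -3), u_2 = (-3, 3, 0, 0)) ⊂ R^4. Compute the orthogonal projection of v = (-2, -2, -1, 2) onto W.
proj_W(v) = (-17/9, -17/9, -34/45, 34/15)

Set up U = [u_1 | ... | u_2] ∈ R^(4×2). The projector onto W = col(U) is P = U (U^T U)^(-1) U^T.
Compute U^T U =
  [23, 3]
  [3, 18],
and U^T v = (-17, 0).
Solve U^T U · c = U^T v for the coefficients: c = (-34/45, 17/135). The projection is proj_W(v) = U c.
Check: (v - proj_W(v)) · u_1 = 0  (should be 0).
Check: (v - proj_W(v)) · u_2 = 0  (should be 0).
Result: proj_W(v) = (-17/9, -17/9, -34/45, 34/15).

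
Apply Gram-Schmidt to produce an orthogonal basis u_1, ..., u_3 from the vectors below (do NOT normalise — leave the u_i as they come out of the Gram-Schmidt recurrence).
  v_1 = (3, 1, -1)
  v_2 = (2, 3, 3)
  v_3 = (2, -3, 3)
Orthogonal basis:
  u_1 = (3, 1, -1)
  u_2 = (4/11, 27/11, 39/11)
  u_3 = (198/103, -363/103, 231/103)

Apply the Gram-Schmidt recurrence
  u_1 = v_1
  u_i = v_i − Σ_{j<i} ((v_i · u_j) / (u_j · u_j)) · u_j.

Step by step this gives:
  u_1 = (3, 1, -1)
  u_2 = (4/11, 27/11, 39/11)
  u_3 = (198/103, -363/103, 231/103)

Orthogonality check:
  u_2 · u_1 = 0 (should be 0)
  u_3 · u_1 = 0 (should be 0)
  u_3 · u_2 = 0 (should be 0)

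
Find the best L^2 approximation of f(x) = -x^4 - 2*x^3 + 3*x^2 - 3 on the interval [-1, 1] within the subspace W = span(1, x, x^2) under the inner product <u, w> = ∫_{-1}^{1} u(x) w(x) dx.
g(x) = 15*x^2/7 - 6*x/5 - 102/35

The best approximation g ∈ W is the orthogonal projection of f onto W. Writing g = a_0 + a_1 x + a_2 x^2, the coefficients solve the normal equations G · a = b where
  G_{ij} = <φ_i, φ_j> and b_i = <f, φ_i>, with φ_0 = 1, φ_1 = x, φ_2 = x^2.
G =
  [2, 0, 2/3]
  [0, 2/3, 0]
  [2/3, 0, 2/5],
b = (-22/5, -4/5, -38/35).
Solving gives a_0 = -102/35, a_1 = -6/5, a_2 = 15/7, so
  g(x) = 15*x^2/7 - 6*x/5 - 102/35.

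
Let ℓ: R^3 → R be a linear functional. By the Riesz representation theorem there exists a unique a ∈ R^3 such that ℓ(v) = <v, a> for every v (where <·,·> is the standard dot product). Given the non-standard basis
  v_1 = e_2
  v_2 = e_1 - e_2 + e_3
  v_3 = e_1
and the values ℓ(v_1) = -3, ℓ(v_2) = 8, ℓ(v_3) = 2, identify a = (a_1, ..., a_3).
a = (2, -3, 3)

Write a = (a_1, ..., a_3) in the standard basis. For each basis vector v_i, ℓ(v_i) = <v_i, a> is a linear equation in the a_j's. Collect the n equations into a matrix system V a = ℓ, where row i of V is v_i (expressed in the standard basis). Since V is invertible (lower-triangular with 1s on the diagonal, up to permutation), solve by back-substitution:
  V =
[[0, 1, 0],
 [1, -1, 1],
 [1, 0, 0]]
  V a = (-3, 8, 2)
Solving gives a = (2, -3, 3).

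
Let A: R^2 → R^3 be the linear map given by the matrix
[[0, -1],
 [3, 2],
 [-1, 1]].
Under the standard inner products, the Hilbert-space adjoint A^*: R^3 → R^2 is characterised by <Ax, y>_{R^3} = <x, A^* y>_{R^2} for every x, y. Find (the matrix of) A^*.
A^* = A^T =
[[0, 3, -1],
 [-1, 2, 1]]

For real matrices with standard dot products, the defining identity <Ax, y> = <x, A^* y> gives (Ax)^T y = x^T (A^*) y, i.e. x^T A^T y = x^T (A^*) y. Since this holds for all x, y, we must have A^* = A^T. Therefore
A^* =
[[0, 3, -1],
 [-1, 2, 1]].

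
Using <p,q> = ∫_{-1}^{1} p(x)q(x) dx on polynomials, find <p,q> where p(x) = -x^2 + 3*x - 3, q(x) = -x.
<p,q> = -2

Expand the product: p(x)·q(x) = x^3 - 3*x^2 + 3*x.
∫_{-1}^{1} of each monomial x^k gives [2/(k+1) if k even, 0 if k odd]. Integrating term-by-term (or equivalently evaluating the antiderivative F(x) = x^4/4 - x^3 + 3*x^2/2 at the endpoints):
  F(1) − F(−1) = 3/4 − (11/4) = -2.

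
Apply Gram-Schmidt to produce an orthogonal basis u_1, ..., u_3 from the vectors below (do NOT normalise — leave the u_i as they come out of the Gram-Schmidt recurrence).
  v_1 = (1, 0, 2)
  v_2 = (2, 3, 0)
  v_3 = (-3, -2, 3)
Orthogonal basis:
  u_1 = (1, 0, 2)
  u_2 = (8/5, 3, -4/5)
  u_3 = (-114/61, 76/61, 57/61)

Apply the Gram-Schmidt recurrence
  u_1 = v_1
  u_i = v_i − Σ_{j<i} ((v_i · u_j) / (u_j · u_j)) · u_j.

Step by step this gives:
  u_1 = (1, 0, 2)
  u_2 = (8/5, 3, -4/5)
  u_3 = (-114/61, 76/61, 57/61)

Orthogonality check:
  u_2 · u_1 = 0 (should be 0)
  u_3 · u_1 = 0 (should be 0)
  u_3 · u_2 = 0 (should be 0)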